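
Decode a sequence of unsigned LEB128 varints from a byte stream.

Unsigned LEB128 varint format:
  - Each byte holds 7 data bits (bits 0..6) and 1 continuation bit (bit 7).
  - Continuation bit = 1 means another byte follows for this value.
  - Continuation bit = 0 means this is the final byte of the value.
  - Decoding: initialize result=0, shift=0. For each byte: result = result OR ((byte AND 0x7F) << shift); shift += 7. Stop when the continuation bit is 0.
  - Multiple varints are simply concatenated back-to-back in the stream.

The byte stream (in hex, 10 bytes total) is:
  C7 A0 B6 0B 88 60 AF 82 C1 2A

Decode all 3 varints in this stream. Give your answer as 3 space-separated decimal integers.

  byte[0]=0xC7 cont=1 payload=0x47=71: acc |= 71<<0 -> acc=71 shift=7
  byte[1]=0xA0 cont=1 payload=0x20=32: acc |= 32<<7 -> acc=4167 shift=14
  byte[2]=0xB6 cont=1 payload=0x36=54: acc |= 54<<14 -> acc=888903 shift=21
  byte[3]=0x0B cont=0 payload=0x0B=11: acc |= 11<<21 -> acc=23957575 shift=28 [end]
Varint 1: bytes[0:4] = C7 A0 B6 0B -> value 23957575 (4 byte(s))
  byte[4]=0x88 cont=1 payload=0x08=8: acc |= 8<<0 -> acc=8 shift=7
  byte[5]=0x60 cont=0 payload=0x60=96: acc |= 96<<7 -> acc=12296 shift=14 [end]
Varint 2: bytes[4:6] = 88 60 -> value 12296 (2 byte(s))
  byte[6]=0xAF cont=1 payload=0x2F=47: acc |= 47<<0 -> acc=47 shift=7
  byte[7]=0x82 cont=1 payload=0x02=2: acc |= 2<<7 -> acc=303 shift=14
  byte[8]=0xC1 cont=1 payload=0x41=65: acc |= 65<<14 -> acc=1065263 shift=21
  byte[9]=0x2A cont=0 payload=0x2A=42: acc |= 42<<21 -> acc=89145647 shift=28 [end]
Varint 3: bytes[6:10] = AF 82 C1 2A -> value 89145647 (4 byte(s))

Answer: 23957575 12296 89145647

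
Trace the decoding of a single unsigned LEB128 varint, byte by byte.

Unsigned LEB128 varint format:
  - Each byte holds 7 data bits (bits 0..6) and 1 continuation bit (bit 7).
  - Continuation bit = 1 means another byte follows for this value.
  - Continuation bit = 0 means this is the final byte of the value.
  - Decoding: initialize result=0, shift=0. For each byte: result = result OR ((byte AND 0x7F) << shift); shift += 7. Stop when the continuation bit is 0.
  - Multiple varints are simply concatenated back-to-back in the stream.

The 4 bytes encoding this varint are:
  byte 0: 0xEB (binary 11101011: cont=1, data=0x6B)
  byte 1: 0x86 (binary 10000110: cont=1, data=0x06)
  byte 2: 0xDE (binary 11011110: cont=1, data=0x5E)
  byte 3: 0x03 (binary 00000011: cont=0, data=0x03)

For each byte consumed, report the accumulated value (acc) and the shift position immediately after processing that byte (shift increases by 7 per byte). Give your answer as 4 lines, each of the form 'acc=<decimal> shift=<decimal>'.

Answer: acc=107 shift=7
acc=875 shift=14
acc=1540971 shift=21
acc=7832427 shift=28

Derivation:
byte 0=0xEB: payload=0x6B=107, contrib = 107<<0 = 107; acc -> 107, shift -> 7
byte 1=0x86: payload=0x06=6, contrib = 6<<7 = 768; acc -> 875, shift -> 14
byte 2=0xDE: payload=0x5E=94, contrib = 94<<14 = 1540096; acc -> 1540971, shift -> 21
byte 3=0x03: payload=0x03=3, contrib = 3<<21 = 6291456; acc -> 7832427, shift -> 28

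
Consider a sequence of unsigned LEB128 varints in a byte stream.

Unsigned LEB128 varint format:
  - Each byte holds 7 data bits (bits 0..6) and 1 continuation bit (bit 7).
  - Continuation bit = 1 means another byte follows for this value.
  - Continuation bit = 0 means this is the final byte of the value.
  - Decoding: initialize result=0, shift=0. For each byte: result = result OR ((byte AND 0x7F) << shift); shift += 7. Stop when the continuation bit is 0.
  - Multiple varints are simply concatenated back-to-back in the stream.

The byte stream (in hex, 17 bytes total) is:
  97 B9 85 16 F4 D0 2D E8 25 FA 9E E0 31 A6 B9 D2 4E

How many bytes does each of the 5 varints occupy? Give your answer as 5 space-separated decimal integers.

  byte[0]=0x97 cont=1 payload=0x17=23: acc |= 23<<0 -> acc=23 shift=7
  byte[1]=0xB9 cont=1 payload=0x39=57: acc |= 57<<7 -> acc=7319 shift=14
  byte[2]=0x85 cont=1 payload=0x05=5: acc |= 5<<14 -> acc=89239 shift=21
  byte[3]=0x16 cont=0 payload=0x16=22: acc |= 22<<21 -> acc=46226583 shift=28 [end]
Varint 1: bytes[0:4] = 97 B9 85 16 -> value 46226583 (4 byte(s))
  byte[4]=0xF4 cont=1 payload=0x74=116: acc |= 116<<0 -> acc=116 shift=7
  byte[5]=0xD0 cont=1 payload=0x50=80: acc |= 80<<7 -> acc=10356 shift=14
  byte[6]=0x2D cont=0 payload=0x2D=45: acc |= 45<<14 -> acc=747636 shift=21 [end]
Varint 2: bytes[4:7] = F4 D0 2D -> value 747636 (3 byte(s))
  byte[7]=0xE8 cont=1 payload=0x68=104: acc |= 104<<0 -> acc=104 shift=7
  byte[8]=0x25 cont=0 payload=0x25=37: acc |= 37<<7 -> acc=4840 shift=14 [end]
Varint 3: bytes[7:9] = E8 25 -> value 4840 (2 byte(s))
  byte[9]=0xFA cont=1 payload=0x7A=122: acc |= 122<<0 -> acc=122 shift=7
  byte[10]=0x9E cont=1 payload=0x1E=30: acc |= 30<<7 -> acc=3962 shift=14
  byte[11]=0xE0 cont=1 payload=0x60=96: acc |= 96<<14 -> acc=1576826 shift=21
  byte[12]=0x31 cont=0 payload=0x31=49: acc |= 49<<21 -> acc=104337274 shift=28 [end]
Varint 4: bytes[9:13] = FA 9E E0 31 -> value 104337274 (4 byte(s))
  byte[13]=0xA6 cont=1 payload=0x26=38: acc |= 38<<0 -> acc=38 shift=7
  byte[14]=0xB9 cont=1 payload=0x39=57: acc |= 57<<7 -> acc=7334 shift=14
  byte[15]=0xD2 cont=1 payload=0x52=82: acc |= 82<<14 -> acc=1350822 shift=21
  byte[16]=0x4E cont=0 payload=0x4E=78: acc |= 78<<21 -> acc=164928678 shift=28 [end]
Varint 5: bytes[13:17] = A6 B9 D2 4E -> value 164928678 (4 byte(s))

Answer: 4 3 2 4 4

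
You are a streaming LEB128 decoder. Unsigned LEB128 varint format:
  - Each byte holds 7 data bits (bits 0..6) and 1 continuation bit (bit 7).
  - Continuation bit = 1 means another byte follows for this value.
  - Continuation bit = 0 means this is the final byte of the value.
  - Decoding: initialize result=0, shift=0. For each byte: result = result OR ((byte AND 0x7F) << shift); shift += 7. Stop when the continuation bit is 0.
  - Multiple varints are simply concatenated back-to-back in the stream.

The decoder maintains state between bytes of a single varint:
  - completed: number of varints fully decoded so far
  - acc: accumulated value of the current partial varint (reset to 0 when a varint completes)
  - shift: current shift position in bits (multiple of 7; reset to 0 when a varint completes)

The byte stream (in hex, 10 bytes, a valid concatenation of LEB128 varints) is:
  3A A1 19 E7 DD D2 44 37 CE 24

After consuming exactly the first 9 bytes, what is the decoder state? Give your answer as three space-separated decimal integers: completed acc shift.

Answer: 4 78 7

Derivation:
byte[0]=0x3A cont=0 payload=0x3A: varint #1 complete (value=58); reset -> completed=1 acc=0 shift=0
byte[1]=0xA1 cont=1 payload=0x21: acc |= 33<<0 -> completed=1 acc=33 shift=7
byte[2]=0x19 cont=0 payload=0x19: varint #2 complete (value=3233); reset -> completed=2 acc=0 shift=0
byte[3]=0xE7 cont=1 payload=0x67: acc |= 103<<0 -> completed=2 acc=103 shift=7
byte[4]=0xDD cont=1 payload=0x5D: acc |= 93<<7 -> completed=2 acc=12007 shift=14
byte[5]=0xD2 cont=1 payload=0x52: acc |= 82<<14 -> completed=2 acc=1355495 shift=21
byte[6]=0x44 cont=0 payload=0x44: varint #3 complete (value=143961831); reset -> completed=3 acc=0 shift=0
byte[7]=0x37 cont=0 payload=0x37: varint #4 complete (value=55); reset -> completed=4 acc=0 shift=0
byte[8]=0xCE cont=1 payload=0x4E: acc |= 78<<0 -> completed=4 acc=78 shift=7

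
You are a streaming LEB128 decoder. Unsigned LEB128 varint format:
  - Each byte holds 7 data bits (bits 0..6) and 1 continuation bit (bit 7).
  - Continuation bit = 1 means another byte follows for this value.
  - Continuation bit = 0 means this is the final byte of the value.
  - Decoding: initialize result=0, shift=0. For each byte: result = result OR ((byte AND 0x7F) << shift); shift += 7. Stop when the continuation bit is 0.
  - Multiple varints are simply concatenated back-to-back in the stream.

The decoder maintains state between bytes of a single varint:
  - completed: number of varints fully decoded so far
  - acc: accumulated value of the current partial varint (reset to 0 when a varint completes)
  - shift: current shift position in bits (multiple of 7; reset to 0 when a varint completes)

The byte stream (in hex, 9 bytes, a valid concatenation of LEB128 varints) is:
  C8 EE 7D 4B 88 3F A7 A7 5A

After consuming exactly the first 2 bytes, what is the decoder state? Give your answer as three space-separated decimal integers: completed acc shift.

byte[0]=0xC8 cont=1 payload=0x48: acc |= 72<<0 -> completed=0 acc=72 shift=7
byte[1]=0xEE cont=1 payload=0x6E: acc |= 110<<7 -> completed=0 acc=14152 shift=14

Answer: 0 14152 14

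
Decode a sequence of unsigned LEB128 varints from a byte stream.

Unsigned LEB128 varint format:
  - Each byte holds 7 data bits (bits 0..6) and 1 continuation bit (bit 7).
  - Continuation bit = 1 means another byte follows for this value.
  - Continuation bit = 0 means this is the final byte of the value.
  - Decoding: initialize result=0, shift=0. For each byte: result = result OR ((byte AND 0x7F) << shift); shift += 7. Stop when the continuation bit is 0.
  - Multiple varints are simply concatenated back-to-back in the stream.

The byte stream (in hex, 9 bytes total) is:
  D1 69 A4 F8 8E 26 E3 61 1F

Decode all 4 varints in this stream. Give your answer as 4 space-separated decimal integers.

  byte[0]=0xD1 cont=1 payload=0x51=81: acc |= 81<<0 -> acc=81 shift=7
  byte[1]=0x69 cont=0 payload=0x69=105: acc |= 105<<7 -> acc=13521 shift=14 [end]
Varint 1: bytes[0:2] = D1 69 -> value 13521 (2 byte(s))
  byte[2]=0xA4 cont=1 payload=0x24=36: acc |= 36<<0 -> acc=36 shift=7
  byte[3]=0xF8 cont=1 payload=0x78=120: acc |= 120<<7 -> acc=15396 shift=14
  byte[4]=0x8E cont=1 payload=0x0E=14: acc |= 14<<14 -> acc=244772 shift=21
  byte[5]=0x26 cont=0 payload=0x26=38: acc |= 38<<21 -> acc=79936548 shift=28 [end]
Varint 2: bytes[2:6] = A4 F8 8E 26 -> value 79936548 (4 byte(s))
  byte[6]=0xE3 cont=1 payload=0x63=99: acc |= 99<<0 -> acc=99 shift=7
  byte[7]=0x61 cont=0 payload=0x61=97: acc |= 97<<7 -> acc=12515 shift=14 [end]
Varint 3: bytes[6:8] = E3 61 -> value 12515 (2 byte(s))
  byte[8]=0x1F cont=0 payload=0x1F=31: acc |= 31<<0 -> acc=31 shift=7 [end]
Varint 4: bytes[8:9] = 1F -> value 31 (1 byte(s))

Answer: 13521 79936548 12515 31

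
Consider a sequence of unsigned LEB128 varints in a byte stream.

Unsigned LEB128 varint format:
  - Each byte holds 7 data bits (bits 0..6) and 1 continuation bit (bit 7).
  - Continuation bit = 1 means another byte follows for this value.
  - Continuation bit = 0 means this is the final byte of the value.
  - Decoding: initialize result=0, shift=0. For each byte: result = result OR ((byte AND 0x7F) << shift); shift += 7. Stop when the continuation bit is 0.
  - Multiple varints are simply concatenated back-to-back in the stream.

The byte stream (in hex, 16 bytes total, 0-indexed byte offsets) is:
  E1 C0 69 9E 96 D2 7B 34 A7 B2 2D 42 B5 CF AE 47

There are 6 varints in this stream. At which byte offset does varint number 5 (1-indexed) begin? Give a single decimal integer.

  byte[0]=0xE1 cont=1 payload=0x61=97: acc |= 97<<0 -> acc=97 shift=7
  byte[1]=0xC0 cont=1 payload=0x40=64: acc |= 64<<7 -> acc=8289 shift=14
  byte[2]=0x69 cont=0 payload=0x69=105: acc |= 105<<14 -> acc=1728609 shift=21 [end]
Varint 1: bytes[0:3] = E1 C0 69 -> value 1728609 (3 byte(s))
  byte[3]=0x9E cont=1 payload=0x1E=30: acc |= 30<<0 -> acc=30 shift=7
  byte[4]=0x96 cont=1 payload=0x16=22: acc |= 22<<7 -> acc=2846 shift=14
  byte[5]=0xD2 cont=1 payload=0x52=82: acc |= 82<<14 -> acc=1346334 shift=21
  byte[6]=0x7B cont=0 payload=0x7B=123: acc |= 123<<21 -> acc=259296030 shift=28 [end]
Varint 2: bytes[3:7] = 9E 96 D2 7B -> value 259296030 (4 byte(s))
  byte[7]=0x34 cont=0 payload=0x34=52: acc |= 52<<0 -> acc=52 shift=7 [end]
Varint 3: bytes[7:8] = 34 -> value 52 (1 byte(s))
  byte[8]=0xA7 cont=1 payload=0x27=39: acc |= 39<<0 -> acc=39 shift=7
  byte[9]=0xB2 cont=1 payload=0x32=50: acc |= 50<<7 -> acc=6439 shift=14
  byte[10]=0x2D cont=0 payload=0x2D=45: acc |= 45<<14 -> acc=743719 shift=21 [end]
Varint 4: bytes[8:11] = A7 B2 2D -> value 743719 (3 byte(s))
  byte[11]=0x42 cont=0 payload=0x42=66: acc |= 66<<0 -> acc=66 shift=7 [end]
Varint 5: bytes[11:12] = 42 -> value 66 (1 byte(s))
  byte[12]=0xB5 cont=1 payload=0x35=53: acc |= 53<<0 -> acc=53 shift=7
  byte[13]=0xCF cont=1 payload=0x4F=79: acc |= 79<<7 -> acc=10165 shift=14
  byte[14]=0xAE cont=1 payload=0x2E=46: acc |= 46<<14 -> acc=763829 shift=21
  byte[15]=0x47 cont=0 payload=0x47=71: acc |= 71<<21 -> acc=149661621 shift=28 [end]
Varint 6: bytes[12:16] = B5 CF AE 47 -> value 149661621 (4 byte(s))

Answer: 11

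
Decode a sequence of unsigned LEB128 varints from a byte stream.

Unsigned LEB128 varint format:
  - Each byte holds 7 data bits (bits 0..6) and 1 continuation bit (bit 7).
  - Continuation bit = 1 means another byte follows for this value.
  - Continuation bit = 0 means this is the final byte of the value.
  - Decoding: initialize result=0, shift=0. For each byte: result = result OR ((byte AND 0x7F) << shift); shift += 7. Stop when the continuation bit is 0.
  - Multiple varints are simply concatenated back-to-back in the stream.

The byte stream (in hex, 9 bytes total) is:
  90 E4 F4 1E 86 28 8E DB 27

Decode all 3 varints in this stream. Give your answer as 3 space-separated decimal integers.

  byte[0]=0x90 cont=1 payload=0x10=16: acc |= 16<<0 -> acc=16 shift=7
  byte[1]=0xE4 cont=1 payload=0x64=100: acc |= 100<<7 -> acc=12816 shift=14
  byte[2]=0xF4 cont=1 payload=0x74=116: acc |= 116<<14 -> acc=1913360 shift=21
  byte[3]=0x1E cont=0 payload=0x1E=30: acc |= 30<<21 -> acc=64827920 shift=28 [end]
Varint 1: bytes[0:4] = 90 E4 F4 1E -> value 64827920 (4 byte(s))
  byte[4]=0x86 cont=1 payload=0x06=6: acc |= 6<<0 -> acc=6 shift=7
  byte[5]=0x28 cont=0 payload=0x28=40: acc |= 40<<7 -> acc=5126 shift=14 [end]
Varint 2: bytes[4:6] = 86 28 -> value 5126 (2 byte(s))
  byte[6]=0x8E cont=1 payload=0x0E=14: acc |= 14<<0 -> acc=14 shift=7
  byte[7]=0xDB cont=1 payload=0x5B=91: acc |= 91<<7 -> acc=11662 shift=14
  byte[8]=0x27 cont=0 payload=0x27=39: acc |= 39<<14 -> acc=650638 shift=21 [end]
Varint 3: bytes[6:9] = 8E DB 27 -> value 650638 (3 byte(s))

Answer: 64827920 5126 650638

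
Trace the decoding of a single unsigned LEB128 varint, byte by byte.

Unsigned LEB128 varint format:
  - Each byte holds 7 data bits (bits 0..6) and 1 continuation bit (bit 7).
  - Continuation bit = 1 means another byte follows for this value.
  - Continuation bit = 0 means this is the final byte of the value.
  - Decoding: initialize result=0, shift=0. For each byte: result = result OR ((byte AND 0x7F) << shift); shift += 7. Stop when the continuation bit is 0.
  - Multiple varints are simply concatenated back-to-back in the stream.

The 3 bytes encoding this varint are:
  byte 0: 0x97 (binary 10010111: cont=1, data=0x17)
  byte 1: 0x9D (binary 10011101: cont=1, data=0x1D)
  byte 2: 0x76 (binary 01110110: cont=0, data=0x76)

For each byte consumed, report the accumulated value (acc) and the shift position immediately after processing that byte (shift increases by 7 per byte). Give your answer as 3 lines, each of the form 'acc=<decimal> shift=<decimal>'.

byte 0=0x97: payload=0x17=23, contrib = 23<<0 = 23; acc -> 23, shift -> 7
byte 1=0x9D: payload=0x1D=29, contrib = 29<<7 = 3712; acc -> 3735, shift -> 14
byte 2=0x76: payload=0x76=118, contrib = 118<<14 = 1933312; acc -> 1937047, shift -> 21

Answer: acc=23 shift=7
acc=3735 shift=14
acc=1937047 shift=21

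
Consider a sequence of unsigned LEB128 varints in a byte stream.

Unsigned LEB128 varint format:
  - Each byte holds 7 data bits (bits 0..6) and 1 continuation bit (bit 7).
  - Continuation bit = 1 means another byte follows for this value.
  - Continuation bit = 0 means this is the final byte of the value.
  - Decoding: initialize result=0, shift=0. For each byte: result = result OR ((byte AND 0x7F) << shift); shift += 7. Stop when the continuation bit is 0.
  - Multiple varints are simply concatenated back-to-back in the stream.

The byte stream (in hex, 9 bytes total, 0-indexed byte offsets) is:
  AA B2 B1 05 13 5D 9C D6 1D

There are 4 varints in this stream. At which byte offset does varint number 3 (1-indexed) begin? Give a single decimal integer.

  byte[0]=0xAA cont=1 payload=0x2A=42: acc |= 42<<0 -> acc=42 shift=7
  byte[1]=0xB2 cont=1 payload=0x32=50: acc |= 50<<7 -> acc=6442 shift=14
  byte[2]=0xB1 cont=1 payload=0x31=49: acc |= 49<<14 -> acc=809258 shift=21
  byte[3]=0x05 cont=0 payload=0x05=5: acc |= 5<<21 -> acc=11295018 shift=28 [end]
Varint 1: bytes[0:4] = AA B2 B1 05 -> value 11295018 (4 byte(s))
  byte[4]=0x13 cont=0 payload=0x13=19: acc |= 19<<0 -> acc=19 shift=7 [end]
Varint 2: bytes[4:5] = 13 -> value 19 (1 byte(s))
  byte[5]=0x5D cont=0 payload=0x5D=93: acc |= 93<<0 -> acc=93 shift=7 [end]
Varint 3: bytes[5:6] = 5D -> value 93 (1 byte(s))
  byte[6]=0x9C cont=1 payload=0x1C=28: acc |= 28<<0 -> acc=28 shift=7
  byte[7]=0xD6 cont=1 payload=0x56=86: acc |= 86<<7 -> acc=11036 shift=14
  byte[8]=0x1D cont=0 payload=0x1D=29: acc |= 29<<14 -> acc=486172 shift=21 [end]
Varint 4: bytes[6:9] = 9C D6 1D -> value 486172 (3 byte(s))

Answer: 5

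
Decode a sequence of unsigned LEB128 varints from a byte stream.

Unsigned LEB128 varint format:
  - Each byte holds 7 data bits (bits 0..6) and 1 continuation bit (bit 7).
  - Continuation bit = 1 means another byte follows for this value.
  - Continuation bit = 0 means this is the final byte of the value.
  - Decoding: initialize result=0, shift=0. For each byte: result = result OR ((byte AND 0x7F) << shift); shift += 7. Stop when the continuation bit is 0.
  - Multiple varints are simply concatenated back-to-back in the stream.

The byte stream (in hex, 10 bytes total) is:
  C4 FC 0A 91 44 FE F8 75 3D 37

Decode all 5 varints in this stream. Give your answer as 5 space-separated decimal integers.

  byte[0]=0xC4 cont=1 payload=0x44=68: acc |= 68<<0 -> acc=68 shift=7
  byte[1]=0xFC cont=1 payload=0x7C=124: acc |= 124<<7 -> acc=15940 shift=14
  byte[2]=0x0A cont=0 payload=0x0A=10: acc |= 10<<14 -> acc=179780 shift=21 [end]
Varint 1: bytes[0:3] = C4 FC 0A -> value 179780 (3 byte(s))
  byte[3]=0x91 cont=1 payload=0x11=17: acc |= 17<<0 -> acc=17 shift=7
  byte[4]=0x44 cont=0 payload=0x44=68: acc |= 68<<7 -> acc=8721 shift=14 [end]
Varint 2: bytes[3:5] = 91 44 -> value 8721 (2 byte(s))
  byte[5]=0xFE cont=1 payload=0x7E=126: acc |= 126<<0 -> acc=126 shift=7
  byte[6]=0xF8 cont=1 payload=0x78=120: acc |= 120<<7 -> acc=15486 shift=14
  byte[7]=0x75 cont=0 payload=0x75=117: acc |= 117<<14 -> acc=1932414 shift=21 [end]
Varint 3: bytes[5:8] = FE F8 75 -> value 1932414 (3 byte(s))
  byte[8]=0x3D cont=0 payload=0x3D=61: acc |= 61<<0 -> acc=61 shift=7 [end]
Varint 4: bytes[8:9] = 3D -> value 61 (1 byte(s))
  byte[9]=0x37 cont=0 payload=0x37=55: acc |= 55<<0 -> acc=55 shift=7 [end]
Varint 5: bytes[9:10] = 37 -> value 55 (1 byte(s))

Answer: 179780 8721 1932414 61 55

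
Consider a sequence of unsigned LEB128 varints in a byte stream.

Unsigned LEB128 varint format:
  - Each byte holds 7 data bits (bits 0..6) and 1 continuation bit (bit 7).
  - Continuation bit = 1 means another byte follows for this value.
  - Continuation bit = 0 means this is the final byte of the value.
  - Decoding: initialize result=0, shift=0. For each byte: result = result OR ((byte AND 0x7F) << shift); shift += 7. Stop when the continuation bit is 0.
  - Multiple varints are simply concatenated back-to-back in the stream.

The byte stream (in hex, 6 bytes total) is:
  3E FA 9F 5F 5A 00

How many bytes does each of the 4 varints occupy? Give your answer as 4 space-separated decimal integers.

Answer: 1 3 1 1

Derivation:
  byte[0]=0x3E cont=0 payload=0x3E=62: acc |= 62<<0 -> acc=62 shift=7 [end]
Varint 1: bytes[0:1] = 3E -> value 62 (1 byte(s))
  byte[1]=0xFA cont=1 payload=0x7A=122: acc |= 122<<0 -> acc=122 shift=7
  byte[2]=0x9F cont=1 payload=0x1F=31: acc |= 31<<7 -> acc=4090 shift=14
  byte[3]=0x5F cont=0 payload=0x5F=95: acc |= 95<<14 -> acc=1560570 shift=21 [end]
Varint 2: bytes[1:4] = FA 9F 5F -> value 1560570 (3 byte(s))
  byte[4]=0x5A cont=0 payload=0x5A=90: acc |= 90<<0 -> acc=90 shift=7 [end]
Varint 3: bytes[4:5] = 5A -> value 90 (1 byte(s))
  byte[5]=0x00 cont=0 payload=0x00=0: acc |= 0<<0 -> acc=0 shift=7 [end]
Varint 4: bytes[5:6] = 00 -> value 0 (1 byte(s))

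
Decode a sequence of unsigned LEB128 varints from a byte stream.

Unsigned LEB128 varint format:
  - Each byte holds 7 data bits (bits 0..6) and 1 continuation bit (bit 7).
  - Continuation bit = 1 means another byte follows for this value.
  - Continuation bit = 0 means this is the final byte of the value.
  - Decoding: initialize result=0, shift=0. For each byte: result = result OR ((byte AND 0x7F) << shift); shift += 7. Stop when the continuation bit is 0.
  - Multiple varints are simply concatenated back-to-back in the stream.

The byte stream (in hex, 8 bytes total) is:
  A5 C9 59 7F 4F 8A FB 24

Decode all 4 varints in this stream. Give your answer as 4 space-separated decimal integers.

  byte[0]=0xA5 cont=1 payload=0x25=37: acc |= 37<<0 -> acc=37 shift=7
  byte[1]=0xC9 cont=1 payload=0x49=73: acc |= 73<<7 -> acc=9381 shift=14
  byte[2]=0x59 cont=0 payload=0x59=89: acc |= 89<<14 -> acc=1467557 shift=21 [end]
Varint 1: bytes[0:3] = A5 C9 59 -> value 1467557 (3 byte(s))
  byte[3]=0x7F cont=0 payload=0x7F=127: acc |= 127<<0 -> acc=127 shift=7 [end]
Varint 2: bytes[3:4] = 7F -> value 127 (1 byte(s))
  byte[4]=0x4F cont=0 payload=0x4F=79: acc |= 79<<0 -> acc=79 shift=7 [end]
Varint 3: bytes[4:5] = 4F -> value 79 (1 byte(s))
  byte[5]=0x8A cont=1 payload=0x0A=10: acc |= 10<<0 -> acc=10 shift=7
  byte[6]=0xFB cont=1 payload=0x7B=123: acc |= 123<<7 -> acc=15754 shift=14
  byte[7]=0x24 cont=0 payload=0x24=36: acc |= 36<<14 -> acc=605578 shift=21 [end]
Varint 4: bytes[5:8] = 8A FB 24 -> value 605578 (3 byte(s))

Answer: 1467557 127 79 605578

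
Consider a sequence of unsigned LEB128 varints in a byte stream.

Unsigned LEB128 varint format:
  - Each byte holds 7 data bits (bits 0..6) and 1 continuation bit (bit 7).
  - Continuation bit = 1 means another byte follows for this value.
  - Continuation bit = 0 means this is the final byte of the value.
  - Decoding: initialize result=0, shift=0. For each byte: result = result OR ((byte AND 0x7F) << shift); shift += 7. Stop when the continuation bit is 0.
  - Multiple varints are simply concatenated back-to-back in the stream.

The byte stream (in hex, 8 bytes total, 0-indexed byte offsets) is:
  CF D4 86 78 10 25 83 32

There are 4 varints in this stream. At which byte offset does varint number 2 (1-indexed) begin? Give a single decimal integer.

Answer: 4

Derivation:
  byte[0]=0xCF cont=1 payload=0x4F=79: acc |= 79<<0 -> acc=79 shift=7
  byte[1]=0xD4 cont=1 payload=0x54=84: acc |= 84<<7 -> acc=10831 shift=14
  byte[2]=0x86 cont=1 payload=0x06=6: acc |= 6<<14 -> acc=109135 shift=21
  byte[3]=0x78 cont=0 payload=0x78=120: acc |= 120<<21 -> acc=251767375 shift=28 [end]
Varint 1: bytes[0:4] = CF D4 86 78 -> value 251767375 (4 byte(s))
  byte[4]=0x10 cont=0 payload=0x10=16: acc |= 16<<0 -> acc=16 shift=7 [end]
Varint 2: bytes[4:5] = 10 -> value 16 (1 byte(s))
  byte[5]=0x25 cont=0 payload=0x25=37: acc |= 37<<0 -> acc=37 shift=7 [end]
Varint 3: bytes[5:6] = 25 -> value 37 (1 byte(s))
  byte[6]=0x83 cont=1 payload=0x03=3: acc |= 3<<0 -> acc=3 shift=7
  byte[7]=0x32 cont=0 payload=0x32=50: acc |= 50<<7 -> acc=6403 shift=14 [end]
Varint 4: bytes[6:8] = 83 32 -> value 6403 (2 byte(s))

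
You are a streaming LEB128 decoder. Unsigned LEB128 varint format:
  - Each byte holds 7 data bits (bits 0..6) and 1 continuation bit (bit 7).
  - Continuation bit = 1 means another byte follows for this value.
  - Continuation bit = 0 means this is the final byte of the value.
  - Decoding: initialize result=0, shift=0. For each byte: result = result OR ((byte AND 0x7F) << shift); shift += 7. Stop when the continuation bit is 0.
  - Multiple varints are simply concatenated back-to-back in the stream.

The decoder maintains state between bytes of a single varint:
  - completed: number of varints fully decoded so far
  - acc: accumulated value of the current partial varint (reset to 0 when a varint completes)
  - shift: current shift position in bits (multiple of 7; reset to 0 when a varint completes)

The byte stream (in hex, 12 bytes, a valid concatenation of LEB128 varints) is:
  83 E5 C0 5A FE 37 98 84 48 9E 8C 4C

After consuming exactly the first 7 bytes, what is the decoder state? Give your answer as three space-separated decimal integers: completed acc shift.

byte[0]=0x83 cont=1 payload=0x03: acc |= 3<<0 -> completed=0 acc=3 shift=7
byte[1]=0xE5 cont=1 payload=0x65: acc |= 101<<7 -> completed=0 acc=12931 shift=14
byte[2]=0xC0 cont=1 payload=0x40: acc |= 64<<14 -> completed=0 acc=1061507 shift=21
byte[3]=0x5A cont=0 payload=0x5A: varint #1 complete (value=189805187); reset -> completed=1 acc=0 shift=0
byte[4]=0xFE cont=1 payload=0x7E: acc |= 126<<0 -> completed=1 acc=126 shift=7
byte[5]=0x37 cont=0 payload=0x37: varint #2 complete (value=7166); reset -> completed=2 acc=0 shift=0
byte[6]=0x98 cont=1 payload=0x18: acc |= 24<<0 -> completed=2 acc=24 shift=7

Answer: 2 24 7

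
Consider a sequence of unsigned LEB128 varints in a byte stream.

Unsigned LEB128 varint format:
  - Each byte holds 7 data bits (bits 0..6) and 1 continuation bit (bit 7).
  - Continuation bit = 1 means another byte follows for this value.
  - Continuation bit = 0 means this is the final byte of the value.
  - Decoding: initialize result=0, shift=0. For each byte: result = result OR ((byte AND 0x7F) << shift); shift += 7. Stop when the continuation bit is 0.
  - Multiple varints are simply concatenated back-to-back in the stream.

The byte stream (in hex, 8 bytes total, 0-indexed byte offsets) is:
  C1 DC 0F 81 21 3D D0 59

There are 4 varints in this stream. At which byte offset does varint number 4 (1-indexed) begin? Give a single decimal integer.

Answer: 6

Derivation:
  byte[0]=0xC1 cont=1 payload=0x41=65: acc |= 65<<0 -> acc=65 shift=7
  byte[1]=0xDC cont=1 payload=0x5C=92: acc |= 92<<7 -> acc=11841 shift=14
  byte[2]=0x0F cont=0 payload=0x0F=15: acc |= 15<<14 -> acc=257601 shift=21 [end]
Varint 1: bytes[0:3] = C1 DC 0F -> value 257601 (3 byte(s))
  byte[3]=0x81 cont=1 payload=0x01=1: acc |= 1<<0 -> acc=1 shift=7
  byte[4]=0x21 cont=0 payload=0x21=33: acc |= 33<<7 -> acc=4225 shift=14 [end]
Varint 2: bytes[3:5] = 81 21 -> value 4225 (2 byte(s))
  byte[5]=0x3D cont=0 payload=0x3D=61: acc |= 61<<0 -> acc=61 shift=7 [end]
Varint 3: bytes[5:6] = 3D -> value 61 (1 byte(s))
  byte[6]=0xD0 cont=1 payload=0x50=80: acc |= 80<<0 -> acc=80 shift=7
  byte[7]=0x59 cont=0 payload=0x59=89: acc |= 89<<7 -> acc=11472 shift=14 [end]
Varint 4: bytes[6:8] = D0 59 -> value 11472 (2 byte(s))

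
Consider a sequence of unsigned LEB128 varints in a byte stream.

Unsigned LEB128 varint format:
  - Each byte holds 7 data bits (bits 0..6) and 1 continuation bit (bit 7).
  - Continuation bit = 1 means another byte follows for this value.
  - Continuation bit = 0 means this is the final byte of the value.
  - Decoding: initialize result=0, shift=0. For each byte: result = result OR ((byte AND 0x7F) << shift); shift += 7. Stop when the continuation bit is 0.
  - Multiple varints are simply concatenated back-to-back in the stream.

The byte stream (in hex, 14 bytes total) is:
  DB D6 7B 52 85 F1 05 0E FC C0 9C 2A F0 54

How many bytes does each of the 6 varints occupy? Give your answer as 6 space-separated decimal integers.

  byte[0]=0xDB cont=1 payload=0x5B=91: acc |= 91<<0 -> acc=91 shift=7
  byte[1]=0xD6 cont=1 payload=0x56=86: acc |= 86<<7 -> acc=11099 shift=14
  byte[2]=0x7B cont=0 payload=0x7B=123: acc |= 123<<14 -> acc=2026331 shift=21 [end]
Varint 1: bytes[0:3] = DB D6 7B -> value 2026331 (3 byte(s))
  byte[3]=0x52 cont=0 payload=0x52=82: acc |= 82<<0 -> acc=82 shift=7 [end]
Varint 2: bytes[3:4] = 52 -> value 82 (1 byte(s))
  byte[4]=0x85 cont=1 payload=0x05=5: acc |= 5<<0 -> acc=5 shift=7
  byte[5]=0xF1 cont=1 payload=0x71=113: acc |= 113<<7 -> acc=14469 shift=14
  byte[6]=0x05 cont=0 payload=0x05=5: acc |= 5<<14 -> acc=96389 shift=21 [end]
Varint 3: bytes[4:7] = 85 F1 05 -> value 96389 (3 byte(s))
  byte[7]=0x0E cont=0 payload=0x0E=14: acc |= 14<<0 -> acc=14 shift=7 [end]
Varint 4: bytes[7:8] = 0E -> value 14 (1 byte(s))
  byte[8]=0xFC cont=1 payload=0x7C=124: acc |= 124<<0 -> acc=124 shift=7
  byte[9]=0xC0 cont=1 payload=0x40=64: acc |= 64<<7 -> acc=8316 shift=14
  byte[10]=0x9C cont=1 payload=0x1C=28: acc |= 28<<14 -> acc=467068 shift=21
  byte[11]=0x2A cont=0 payload=0x2A=42: acc |= 42<<21 -> acc=88547452 shift=28 [end]
Varint 5: bytes[8:12] = FC C0 9C 2A -> value 88547452 (4 byte(s))
  byte[12]=0xF0 cont=1 payload=0x70=112: acc |= 112<<0 -> acc=112 shift=7
  byte[13]=0x54 cont=0 payload=0x54=84: acc |= 84<<7 -> acc=10864 shift=14 [end]
Varint 6: bytes[12:14] = F0 54 -> value 10864 (2 byte(s))

Answer: 3 1 3 1 4 2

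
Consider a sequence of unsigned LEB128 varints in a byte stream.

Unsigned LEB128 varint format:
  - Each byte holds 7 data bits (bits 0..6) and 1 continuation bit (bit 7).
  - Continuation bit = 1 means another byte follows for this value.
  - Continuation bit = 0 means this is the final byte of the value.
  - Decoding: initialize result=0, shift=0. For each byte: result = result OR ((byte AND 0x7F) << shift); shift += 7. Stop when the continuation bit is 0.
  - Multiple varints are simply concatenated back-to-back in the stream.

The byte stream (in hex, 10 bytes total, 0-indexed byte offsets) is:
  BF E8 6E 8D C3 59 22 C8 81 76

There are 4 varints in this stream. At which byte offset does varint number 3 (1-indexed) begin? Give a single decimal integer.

Answer: 6

Derivation:
  byte[0]=0xBF cont=1 payload=0x3F=63: acc |= 63<<0 -> acc=63 shift=7
  byte[1]=0xE8 cont=1 payload=0x68=104: acc |= 104<<7 -> acc=13375 shift=14
  byte[2]=0x6E cont=0 payload=0x6E=110: acc |= 110<<14 -> acc=1815615 shift=21 [end]
Varint 1: bytes[0:3] = BF E8 6E -> value 1815615 (3 byte(s))
  byte[3]=0x8D cont=1 payload=0x0D=13: acc |= 13<<0 -> acc=13 shift=7
  byte[4]=0xC3 cont=1 payload=0x43=67: acc |= 67<<7 -> acc=8589 shift=14
  byte[5]=0x59 cont=0 payload=0x59=89: acc |= 89<<14 -> acc=1466765 shift=21 [end]
Varint 2: bytes[3:6] = 8D C3 59 -> value 1466765 (3 byte(s))
  byte[6]=0x22 cont=0 payload=0x22=34: acc |= 34<<0 -> acc=34 shift=7 [end]
Varint 3: bytes[6:7] = 22 -> value 34 (1 byte(s))
  byte[7]=0xC8 cont=1 payload=0x48=72: acc |= 72<<0 -> acc=72 shift=7
  byte[8]=0x81 cont=1 payload=0x01=1: acc |= 1<<7 -> acc=200 shift=14
  byte[9]=0x76 cont=0 payload=0x76=118: acc |= 118<<14 -> acc=1933512 shift=21 [end]
Varint 4: bytes[7:10] = C8 81 76 -> value 1933512 (3 byte(s))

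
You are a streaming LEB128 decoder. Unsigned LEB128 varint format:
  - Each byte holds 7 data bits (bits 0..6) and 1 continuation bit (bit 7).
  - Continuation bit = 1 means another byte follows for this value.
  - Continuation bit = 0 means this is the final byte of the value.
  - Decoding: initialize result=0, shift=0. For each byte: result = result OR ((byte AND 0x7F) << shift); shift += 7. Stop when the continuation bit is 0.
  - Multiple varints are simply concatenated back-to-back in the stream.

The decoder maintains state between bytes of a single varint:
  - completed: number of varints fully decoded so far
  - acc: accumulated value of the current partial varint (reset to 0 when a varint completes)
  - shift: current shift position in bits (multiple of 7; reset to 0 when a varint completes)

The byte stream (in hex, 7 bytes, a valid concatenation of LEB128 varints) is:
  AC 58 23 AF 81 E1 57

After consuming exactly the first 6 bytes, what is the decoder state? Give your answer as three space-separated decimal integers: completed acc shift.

byte[0]=0xAC cont=1 payload=0x2C: acc |= 44<<0 -> completed=0 acc=44 shift=7
byte[1]=0x58 cont=0 payload=0x58: varint #1 complete (value=11308); reset -> completed=1 acc=0 shift=0
byte[2]=0x23 cont=0 payload=0x23: varint #2 complete (value=35); reset -> completed=2 acc=0 shift=0
byte[3]=0xAF cont=1 payload=0x2F: acc |= 47<<0 -> completed=2 acc=47 shift=7
byte[4]=0x81 cont=1 payload=0x01: acc |= 1<<7 -> completed=2 acc=175 shift=14
byte[5]=0xE1 cont=1 payload=0x61: acc |= 97<<14 -> completed=2 acc=1589423 shift=21

Answer: 2 1589423 21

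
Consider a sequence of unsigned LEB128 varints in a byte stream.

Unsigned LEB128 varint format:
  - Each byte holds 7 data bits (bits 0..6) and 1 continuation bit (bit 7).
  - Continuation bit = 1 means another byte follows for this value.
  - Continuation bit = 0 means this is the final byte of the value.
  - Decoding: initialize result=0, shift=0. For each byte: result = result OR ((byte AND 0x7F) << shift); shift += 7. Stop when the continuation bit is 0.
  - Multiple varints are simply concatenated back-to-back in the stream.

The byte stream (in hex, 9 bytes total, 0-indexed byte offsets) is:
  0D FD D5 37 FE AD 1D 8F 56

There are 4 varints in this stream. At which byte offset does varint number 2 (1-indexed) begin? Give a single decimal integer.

Answer: 1

Derivation:
  byte[0]=0x0D cont=0 payload=0x0D=13: acc |= 13<<0 -> acc=13 shift=7 [end]
Varint 1: bytes[0:1] = 0D -> value 13 (1 byte(s))
  byte[1]=0xFD cont=1 payload=0x7D=125: acc |= 125<<0 -> acc=125 shift=7
  byte[2]=0xD5 cont=1 payload=0x55=85: acc |= 85<<7 -> acc=11005 shift=14
  byte[3]=0x37 cont=0 payload=0x37=55: acc |= 55<<14 -> acc=912125 shift=21 [end]
Varint 2: bytes[1:4] = FD D5 37 -> value 912125 (3 byte(s))
  byte[4]=0xFE cont=1 payload=0x7E=126: acc |= 126<<0 -> acc=126 shift=7
  byte[5]=0xAD cont=1 payload=0x2D=45: acc |= 45<<7 -> acc=5886 shift=14
  byte[6]=0x1D cont=0 payload=0x1D=29: acc |= 29<<14 -> acc=481022 shift=21 [end]
Varint 3: bytes[4:7] = FE AD 1D -> value 481022 (3 byte(s))
  byte[7]=0x8F cont=1 payload=0x0F=15: acc |= 15<<0 -> acc=15 shift=7
  byte[8]=0x56 cont=0 payload=0x56=86: acc |= 86<<7 -> acc=11023 shift=14 [end]
Varint 4: bytes[7:9] = 8F 56 -> value 11023 (2 byte(s))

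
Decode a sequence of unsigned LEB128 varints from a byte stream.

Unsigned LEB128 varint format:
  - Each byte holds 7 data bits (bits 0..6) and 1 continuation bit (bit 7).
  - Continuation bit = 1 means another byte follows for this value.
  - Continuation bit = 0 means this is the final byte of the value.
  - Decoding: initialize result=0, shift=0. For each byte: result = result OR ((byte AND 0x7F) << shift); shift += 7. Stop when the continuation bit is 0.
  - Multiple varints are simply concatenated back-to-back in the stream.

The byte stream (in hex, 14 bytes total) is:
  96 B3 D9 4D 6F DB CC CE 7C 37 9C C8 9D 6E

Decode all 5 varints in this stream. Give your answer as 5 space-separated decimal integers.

  byte[0]=0x96 cont=1 payload=0x16=22: acc |= 22<<0 -> acc=22 shift=7
  byte[1]=0xB3 cont=1 payload=0x33=51: acc |= 51<<7 -> acc=6550 shift=14
  byte[2]=0xD9 cont=1 payload=0x59=89: acc |= 89<<14 -> acc=1464726 shift=21
  byte[3]=0x4D cont=0 payload=0x4D=77: acc |= 77<<21 -> acc=162945430 shift=28 [end]
Varint 1: bytes[0:4] = 96 B3 D9 4D -> value 162945430 (4 byte(s))
  byte[4]=0x6F cont=0 payload=0x6F=111: acc |= 111<<0 -> acc=111 shift=7 [end]
Varint 2: bytes[4:5] = 6F -> value 111 (1 byte(s))
  byte[5]=0xDB cont=1 payload=0x5B=91: acc |= 91<<0 -> acc=91 shift=7
  byte[6]=0xCC cont=1 payload=0x4C=76: acc |= 76<<7 -> acc=9819 shift=14
  byte[7]=0xCE cont=1 payload=0x4E=78: acc |= 78<<14 -> acc=1287771 shift=21
  byte[8]=0x7C cont=0 payload=0x7C=124: acc |= 124<<21 -> acc=261334619 shift=28 [end]
Varint 3: bytes[5:9] = DB CC CE 7C -> value 261334619 (4 byte(s))
  byte[9]=0x37 cont=0 payload=0x37=55: acc |= 55<<0 -> acc=55 shift=7 [end]
Varint 4: bytes[9:10] = 37 -> value 55 (1 byte(s))
  byte[10]=0x9C cont=1 payload=0x1C=28: acc |= 28<<0 -> acc=28 shift=7
  byte[11]=0xC8 cont=1 payload=0x48=72: acc |= 72<<7 -> acc=9244 shift=14
  byte[12]=0x9D cont=1 payload=0x1D=29: acc |= 29<<14 -> acc=484380 shift=21
  byte[13]=0x6E cont=0 payload=0x6E=110: acc |= 110<<21 -> acc=231171100 shift=28 [end]
Varint 5: bytes[10:14] = 9C C8 9D 6E -> value 231171100 (4 byte(s))

Answer: 162945430 111 261334619 55 231171100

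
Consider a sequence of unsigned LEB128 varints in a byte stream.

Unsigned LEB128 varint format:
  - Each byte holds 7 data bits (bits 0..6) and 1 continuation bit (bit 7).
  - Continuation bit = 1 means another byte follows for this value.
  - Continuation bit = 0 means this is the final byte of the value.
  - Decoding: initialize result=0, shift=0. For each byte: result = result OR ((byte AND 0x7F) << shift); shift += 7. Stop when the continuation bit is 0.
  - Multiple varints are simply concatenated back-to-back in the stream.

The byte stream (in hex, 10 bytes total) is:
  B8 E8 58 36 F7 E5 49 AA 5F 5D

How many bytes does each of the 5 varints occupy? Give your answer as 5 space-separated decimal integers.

  byte[0]=0xB8 cont=1 payload=0x38=56: acc |= 56<<0 -> acc=56 shift=7
  byte[1]=0xE8 cont=1 payload=0x68=104: acc |= 104<<7 -> acc=13368 shift=14
  byte[2]=0x58 cont=0 payload=0x58=88: acc |= 88<<14 -> acc=1455160 shift=21 [end]
Varint 1: bytes[0:3] = B8 E8 58 -> value 1455160 (3 byte(s))
  byte[3]=0x36 cont=0 payload=0x36=54: acc |= 54<<0 -> acc=54 shift=7 [end]
Varint 2: bytes[3:4] = 36 -> value 54 (1 byte(s))
  byte[4]=0xF7 cont=1 payload=0x77=119: acc |= 119<<0 -> acc=119 shift=7
  byte[5]=0xE5 cont=1 payload=0x65=101: acc |= 101<<7 -> acc=13047 shift=14
  byte[6]=0x49 cont=0 payload=0x49=73: acc |= 73<<14 -> acc=1209079 shift=21 [end]
Varint 3: bytes[4:7] = F7 E5 49 -> value 1209079 (3 byte(s))
  byte[7]=0xAA cont=1 payload=0x2A=42: acc |= 42<<0 -> acc=42 shift=7
  byte[8]=0x5F cont=0 payload=0x5F=95: acc |= 95<<7 -> acc=12202 shift=14 [end]
Varint 4: bytes[7:9] = AA 5F -> value 12202 (2 byte(s))
  byte[9]=0x5D cont=0 payload=0x5D=93: acc |= 93<<0 -> acc=93 shift=7 [end]
Varint 5: bytes[9:10] = 5D -> value 93 (1 byte(s))

Answer: 3 1 3 2 1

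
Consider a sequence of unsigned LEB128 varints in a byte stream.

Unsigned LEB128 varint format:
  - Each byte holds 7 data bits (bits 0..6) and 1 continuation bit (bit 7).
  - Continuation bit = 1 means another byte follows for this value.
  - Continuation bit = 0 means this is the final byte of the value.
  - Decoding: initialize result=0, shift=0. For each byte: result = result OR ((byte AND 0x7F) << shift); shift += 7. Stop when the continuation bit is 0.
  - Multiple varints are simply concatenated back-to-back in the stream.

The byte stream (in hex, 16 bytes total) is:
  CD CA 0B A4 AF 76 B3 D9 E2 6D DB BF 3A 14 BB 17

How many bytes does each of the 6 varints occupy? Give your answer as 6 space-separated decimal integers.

Answer: 3 3 4 3 1 2

Derivation:
  byte[0]=0xCD cont=1 payload=0x4D=77: acc |= 77<<0 -> acc=77 shift=7
  byte[1]=0xCA cont=1 payload=0x4A=74: acc |= 74<<7 -> acc=9549 shift=14
  byte[2]=0x0B cont=0 payload=0x0B=11: acc |= 11<<14 -> acc=189773 shift=21 [end]
Varint 1: bytes[0:3] = CD CA 0B -> value 189773 (3 byte(s))
  byte[3]=0xA4 cont=1 payload=0x24=36: acc |= 36<<0 -> acc=36 shift=7
  byte[4]=0xAF cont=1 payload=0x2F=47: acc |= 47<<7 -> acc=6052 shift=14
  byte[5]=0x76 cont=0 payload=0x76=118: acc |= 118<<14 -> acc=1939364 shift=21 [end]
Varint 2: bytes[3:6] = A4 AF 76 -> value 1939364 (3 byte(s))
  byte[6]=0xB3 cont=1 payload=0x33=51: acc |= 51<<0 -> acc=51 shift=7
  byte[7]=0xD9 cont=1 payload=0x59=89: acc |= 89<<7 -> acc=11443 shift=14
  byte[8]=0xE2 cont=1 payload=0x62=98: acc |= 98<<14 -> acc=1617075 shift=21
  byte[9]=0x6D cont=0 payload=0x6D=109: acc |= 109<<21 -> acc=230206643 shift=28 [end]
Varint 3: bytes[6:10] = B3 D9 E2 6D -> value 230206643 (4 byte(s))
  byte[10]=0xDB cont=1 payload=0x5B=91: acc |= 91<<0 -> acc=91 shift=7
  byte[11]=0xBF cont=1 payload=0x3F=63: acc |= 63<<7 -> acc=8155 shift=14
  byte[12]=0x3A cont=0 payload=0x3A=58: acc |= 58<<14 -> acc=958427 shift=21 [end]
Varint 4: bytes[10:13] = DB BF 3A -> value 958427 (3 byte(s))
  byte[13]=0x14 cont=0 payload=0x14=20: acc |= 20<<0 -> acc=20 shift=7 [end]
Varint 5: bytes[13:14] = 14 -> value 20 (1 byte(s))
  byte[14]=0xBB cont=1 payload=0x3B=59: acc |= 59<<0 -> acc=59 shift=7
  byte[15]=0x17 cont=0 payload=0x17=23: acc |= 23<<7 -> acc=3003 shift=14 [end]
Varint 6: bytes[14:16] = BB 17 -> value 3003 (2 byte(s))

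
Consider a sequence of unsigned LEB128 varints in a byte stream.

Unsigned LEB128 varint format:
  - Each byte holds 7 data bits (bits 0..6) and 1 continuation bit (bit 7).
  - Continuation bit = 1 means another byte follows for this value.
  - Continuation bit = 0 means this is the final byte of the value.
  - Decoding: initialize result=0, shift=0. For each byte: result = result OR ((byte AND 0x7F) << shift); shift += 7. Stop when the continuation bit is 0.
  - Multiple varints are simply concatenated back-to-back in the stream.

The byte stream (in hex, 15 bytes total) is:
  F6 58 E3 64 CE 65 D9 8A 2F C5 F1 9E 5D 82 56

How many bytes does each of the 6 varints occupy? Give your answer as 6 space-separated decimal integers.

  byte[0]=0xF6 cont=1 payload=0x76=118: acc |= 118<<0 -> acc=118 shift=7
  byte[1]=0x58 cont=0 payload=0x58=88: acc |= 88<<7 -> acc=11382 shift=14 [end]
Varint 1: bytes[0:2] = F6 58 -> value 11382 (2 byte(s))
  byte[2]=0xE3 cont=1 payload=0x63=99: acc |= 99<<0 -> acc=99 shift=7
  byte[3]=0x64 cont=0 payload=0x64=100: acc |= 100<<7 -> acc=12899 shift=14 [end]
Varint 2: bytes[2:4] = E3 64 -> value 12899 (2 byte(s))
  byte[4]=0xCE cont=1 payload=0x4E=78: acc |= 78<<0 -> acc=78 shift=7
  byte[5]=0x65 cont=0 payload=0x65=101: acc |= 101<<7 -> acc=13006 shift=14 [end]
Varint 3: bytes[4:6] = CE 65 -> value 13006 (2 byte(s))
  byte[6]=0xD9 cont=1 payload=0x59=89: acc |= 89<<0 -> acc=89 shift=7
  byte[7]=0x8A cont=1 payload=0x0A=10: acc |= 10<<7 -> acc=1369 shift=14
  byte[8]=0x2F cont=0 payload=0x2F=47: acc |= 47<<14 -> acc=771417 shift=21 [end]
Varint 4: bytes[6:9] = D9 8A 2F -> value 771417 (3 byte(s))
  byte[9]=0xC5 cont=1 payload=0x45=69: acc |= 69<<0 -> acc=69 shift=7
  byte[10]=0xF1 cont=1 payload=0x71=113: acc |= 113<<7 -> acc=14533 shift=14
  byte[11]=0x9E cont=1 payload=0x1E=30: acc |= 30<<14 -> acc=506053 shift=21
  byte[12]=0x5D cont=0 payload=0x5D=93: acc |= 93<<21 -> acc=195541189 shift=28 [end]
Varint 5: bytes[9:13] = C5 F1 9E 5D -> value 195541189 (4 byte(s))
  byte[13]=0x82 cont=1 payload=0x02=2: acc |= 2<<0 -> acc=2 shift=7
  byte[14]=0x56 cont=0 payload=0x56=86: acc |= 86<<7 -> acc=11010 shift=14 [end]
Varint 6: bytes[13:15] = 82 56 -> value 11010 (2 byte(s))

Answer: 2 2 2 3 4 2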